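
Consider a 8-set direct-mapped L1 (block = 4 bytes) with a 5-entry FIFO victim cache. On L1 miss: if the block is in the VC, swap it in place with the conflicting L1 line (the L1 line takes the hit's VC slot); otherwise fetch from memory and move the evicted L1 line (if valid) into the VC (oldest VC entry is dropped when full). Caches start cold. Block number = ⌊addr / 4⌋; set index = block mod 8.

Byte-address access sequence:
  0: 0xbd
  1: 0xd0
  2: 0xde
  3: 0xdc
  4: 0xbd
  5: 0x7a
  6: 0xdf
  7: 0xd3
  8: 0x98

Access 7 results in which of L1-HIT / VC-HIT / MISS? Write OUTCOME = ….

  [0] addr=0xbd blk=47 s=7: MISS | VC []
  [1] addr=0xd0 blk=52 s=4: MISS | VC []
  [2] addr=0xde blk=55 s=7: MISS | VC [47]
  [3] addr=0xdc blk=55 s=7: L1-HIT | VC [47]
  [4] addr=0xbd blk=47 s=7: VC-HIT | VC [55]
  [5] addr=0x7a blk=30 s=6: MISS | VC [55]
  [6] addr=0xdf blk=55 s=7: VC-HIT | VC [47]
  [7] addr=0xd3 blk=52 s=4: L1-HIT | VC [47]
  [8] addr=0x98 blk=38 s=6: MISS | VC [47, 30]

OUTCOME = L1-HIT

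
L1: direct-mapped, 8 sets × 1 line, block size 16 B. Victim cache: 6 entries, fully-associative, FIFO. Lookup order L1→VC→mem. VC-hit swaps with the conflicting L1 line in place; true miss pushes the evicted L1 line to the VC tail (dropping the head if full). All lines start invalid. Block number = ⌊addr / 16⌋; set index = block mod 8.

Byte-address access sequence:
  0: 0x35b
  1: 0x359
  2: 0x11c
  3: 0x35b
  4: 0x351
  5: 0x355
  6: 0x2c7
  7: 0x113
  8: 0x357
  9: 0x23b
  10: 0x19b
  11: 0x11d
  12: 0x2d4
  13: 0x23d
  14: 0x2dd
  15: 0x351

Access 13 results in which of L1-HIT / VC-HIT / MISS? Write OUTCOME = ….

0: 0x35b (blk 53, set 5) → MISS  vc=[]
1: 0x359 (blk 53, set 5) → L1-HIT  vc=[]
2: 0x11c (blk 17, set 1) → MISS  vc=[]
3: 0x35b (blk 53, set 5) → L1-HIT  vc=[]
4: 0x351 (blk 53, set 5) → L1-HIT  vc=[]
5: 0x355 (blk 53, set 5) → L1-HIT  vc=[]
6: 0x2c7 (blk 44, set 4) → MISS  vc=[]
7: 0x113 (blk 17, set 1) → L1-HIT  vc=[]
8: 0x357 (blk 53, set 5) → L1-HIT  vc=[]
9: 0x23b (blk 35, set 3) → MISS  vc=[]
10: 0x19b (blk 25, set 1) → MISS  vc=[17]
11: 0x11d (blk 17, set 1) → VC-HIT  vc=[25]
12: 0x2d4 (blk 45, set 5) → MISS  vc=[25, 53]
13: 0x23d (blk 35, set 3) → L1-HIT  vc=[25, 53]
14: 0x2dd (blk 45, set 5) → L1-HIT  vc=[25, 53]
15: 0x351 (blk 53, set 5) → VC-HIT  vc=[25, 45]

OUTCOME = L1-HIT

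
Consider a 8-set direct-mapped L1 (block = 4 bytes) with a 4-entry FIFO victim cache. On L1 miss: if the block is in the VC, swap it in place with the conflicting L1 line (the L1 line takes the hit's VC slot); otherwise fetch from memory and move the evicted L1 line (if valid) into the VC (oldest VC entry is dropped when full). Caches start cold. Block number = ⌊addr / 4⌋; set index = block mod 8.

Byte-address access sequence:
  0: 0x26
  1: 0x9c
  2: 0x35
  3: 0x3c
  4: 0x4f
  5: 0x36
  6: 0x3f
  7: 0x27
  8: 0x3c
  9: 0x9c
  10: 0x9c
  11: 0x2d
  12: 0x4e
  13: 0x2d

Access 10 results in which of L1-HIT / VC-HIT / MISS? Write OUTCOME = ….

OUTCOME = L1-HIT

#0 0x26→b9/s1 MISS; vc=[]
#1 0x9c→b39/s7 MISS; vc=[]
#2 0x35→b13/s5 MISS; vc=[]
#3 0x3c→b15/s7 MISS; vc=[39]
#4 0x4f→b19/s3 MISS; vc=[39]
#5 0x36→b13/s5 L1-HIT; vc=[39]
#6 0x3f→b15/s7 L1-HIT; vc=[39]
#7 0x27→b9/s1 L1-HIT; vc=[39]
#8 0x3c→b15/s7 L1-HIT; vc=[39]
#9 0x9c→b39/s7 VC-HIT; vc=[15]
#10 0x9c→b39/s7 L1-HIT; vc=[15]
#11 0x2d→b11/s3 MISS; vc=[15,19]
#12 0x4e→b19/s3 VC-HIT; vc=[15,11]
#13 0x2d→b11/s3 VC-HIT; vc=[15,19]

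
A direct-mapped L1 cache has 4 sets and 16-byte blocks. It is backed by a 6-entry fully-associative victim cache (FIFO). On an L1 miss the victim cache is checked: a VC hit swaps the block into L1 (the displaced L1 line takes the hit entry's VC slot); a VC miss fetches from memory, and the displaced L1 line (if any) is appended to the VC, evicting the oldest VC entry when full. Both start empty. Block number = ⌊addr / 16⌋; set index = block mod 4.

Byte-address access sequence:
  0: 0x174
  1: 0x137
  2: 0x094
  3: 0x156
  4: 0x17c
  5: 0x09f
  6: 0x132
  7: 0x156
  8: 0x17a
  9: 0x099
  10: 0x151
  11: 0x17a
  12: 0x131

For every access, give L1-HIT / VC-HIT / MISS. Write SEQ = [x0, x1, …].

SEQ = [MISS, MISS, MISS, MISS, VC-HIT, VC-HIT, VC-HIT, VC-HIT, VC-HIT, VC-HIT, VC-HIT, L1-HIT, VC-HIT]

0: 0x174 (blk 23, set 3) → MISS  vc=[]
1: 0x137 (blk 19, set 3) → MISS  vc=[23]
2: 0x94 (blk 9, set 1) → MISS  vc=[23]
3: 0x156 (blk 21, set 1) → MISS  vc=[23, 9]
4: 0x17c (blk 23, set 3) → VC-HIT  vc=[19, 9]
5: 0x9f (blk 9, set 1) → VC-HIT  vc=[19, 21]
6: 0x132 (blk 19, set 3) → VC-HIT  vc=[23, 21]
7: 0x156 (blk 21, set 1) → VC-HIT  vc=[23, 9]
8: 0x17a (blk 23, set 3) → VC-HIT  vc=[19, 9]
9: 0x99 (blk 9, set 1) → VC-HIT  vc=[19, 21]
10: 0x151 (blk 21, set 1) → VC-HIT  vc=[19, 9]
11: 0x17a (blk 23, set 3) → L1-HIT  vc=[19, 9]
12: 0x131 (blk 19, set 3) → VC-HIT  vc=[23, 9]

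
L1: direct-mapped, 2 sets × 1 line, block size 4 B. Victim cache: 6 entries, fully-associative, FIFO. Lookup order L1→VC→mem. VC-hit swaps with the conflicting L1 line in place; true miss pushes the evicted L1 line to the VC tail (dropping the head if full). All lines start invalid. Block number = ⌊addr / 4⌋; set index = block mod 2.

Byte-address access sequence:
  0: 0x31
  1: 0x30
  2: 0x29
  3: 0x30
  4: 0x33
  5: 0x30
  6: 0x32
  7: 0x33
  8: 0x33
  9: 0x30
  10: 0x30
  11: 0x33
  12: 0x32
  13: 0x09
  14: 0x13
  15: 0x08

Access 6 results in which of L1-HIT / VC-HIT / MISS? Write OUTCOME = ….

  [0] addr=0x31 blk=12 s=0: MISS | VC []
  [1] addr=0x30 blk=12 s=0: L1-HIT | VC []
  [2] addr=0x29 blk=10 s=0: MISS | VC [12]
  [3] addr=0x30 blk=12 s=0: VC-HIT | VC [10]
  [4] addr=0x33 blk=12 s=0: L1-HIT | VC [10]
  [5] addr=0x30 blk=12 s=0: L1-HIT | VC [10]
  [6] addr=0x32 blk=12 s=0: L1-HIT | VC [10]
  [7] addr=0x33 blk=12 s=0: L1-HIT | VC [10]
  [8] addr=0x33 blk=12 s=0: L1-HIT | VC [10]
  [9] addr=0x30 blk=12 s=0: L1-HIT | VC [10]
  [10] addr=0x30 blk=12 s=0: L1-HIT | VC [10]
  [11] addr=0x33 blk=12 s=0: L1-HIT | VC [10]
  [12] addr=0x32 blk=12 s=0: L1-HIT | VC [10]
  [13] addr=0x9 blk=2 s=0: MISS | VC [10, 12]
  [14] addr=0x13 blk=4 s=0: MISS | VC [10, 12, 2]
  [15] addr=0x8 blk=2 s=0: VC-HIT | VC [10, 12, 4]

OUTCOME = L1-HIT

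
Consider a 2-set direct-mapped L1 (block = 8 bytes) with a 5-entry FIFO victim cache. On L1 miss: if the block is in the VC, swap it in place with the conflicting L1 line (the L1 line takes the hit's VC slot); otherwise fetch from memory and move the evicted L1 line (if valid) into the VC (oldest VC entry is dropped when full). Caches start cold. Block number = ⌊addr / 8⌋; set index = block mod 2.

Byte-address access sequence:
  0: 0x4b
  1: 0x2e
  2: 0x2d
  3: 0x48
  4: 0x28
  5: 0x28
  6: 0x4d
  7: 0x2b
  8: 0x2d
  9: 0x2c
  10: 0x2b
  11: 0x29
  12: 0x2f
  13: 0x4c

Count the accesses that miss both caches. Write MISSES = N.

MISSES = 2

0: 0x4b (blk 9, set 1) → MISS  vc=[]
1: 0x2e (blk 5, set 1) → MISS  vc=[9]
2: 0x2d (blk 5, set 1) → L1-HIT  vc=[9]
3: 0x48 (blk 9, set 1) → VC-HIT  vc=[5]
4: 0x28 (blk 5, set 1) → VC-HIT  vc=[9]
5: 0x28 (blk 5, set 1) → L1-HIT  vc=[9]
6: 0x4d (blk 9, set 1) → VC-HIT  vc=[5]
7: 0x2b (blk 5, set 1) → VC-HIT  vc=[9]
8: 0x2d (blk 5, set 1) → L1-HIT  vc=[9]
9: 0x2c (blk 5, set 1) → L1-HIT  vc=[9]
10: 0x2b (blk 5, set 1) → L1-HIT  vc=[9]
11: 0x29 (blk 5, set 1) → L1-HIT  vc=[9]
12: 0x2f (blk 5, set 1) → L1-HIT  vc=[9]
13: 0x4c (blk 9, set 1) → VC-HIT  vc=[5]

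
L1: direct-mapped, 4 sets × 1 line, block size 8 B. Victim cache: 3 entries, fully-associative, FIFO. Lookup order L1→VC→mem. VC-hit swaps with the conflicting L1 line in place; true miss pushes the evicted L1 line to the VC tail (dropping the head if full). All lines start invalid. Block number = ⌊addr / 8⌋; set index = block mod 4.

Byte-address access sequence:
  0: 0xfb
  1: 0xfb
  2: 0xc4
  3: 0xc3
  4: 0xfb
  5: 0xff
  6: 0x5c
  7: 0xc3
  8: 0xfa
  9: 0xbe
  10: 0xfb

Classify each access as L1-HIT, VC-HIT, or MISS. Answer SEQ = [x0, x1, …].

0: 0xfb (blk 31, set 3) → MISS  vc=[]
1: 0xfb (blk 31, set 3) → L1-HIT  vc=[]
2: 0xc4 (blk 24, set 0) → MISS  vc=[]
3: 0xc3 (blk 24, set 0) → L1-HIT  vc=[]
4: 0xfb (blk 31, set 3) → L1-HIT  vc=[]
5: 0xff (blk 31, set 3) → L1-HIT  vc=[]
6: 0x5c (blk 11, set 3) → MISS  vc=[31]
7: 0xc3 (blk 24, set 0) → L1-HIT  vc=[31]
8: 0xfa (blk 31, set 3) → VC-HIT  vc=[11]
9: 0xbe (blk 23, set 3) → MISS  vc=[11, 31]
10: 0xfb (blk 31, set 3) → VC-HIT  vc=[11, 23]

SEQ = [MISS, L1-HIT, MISS, L1-HIT, L1-HIT, L1-HIT, MISS, L1-HIT, VC-HIT, MISS, VC-HIT]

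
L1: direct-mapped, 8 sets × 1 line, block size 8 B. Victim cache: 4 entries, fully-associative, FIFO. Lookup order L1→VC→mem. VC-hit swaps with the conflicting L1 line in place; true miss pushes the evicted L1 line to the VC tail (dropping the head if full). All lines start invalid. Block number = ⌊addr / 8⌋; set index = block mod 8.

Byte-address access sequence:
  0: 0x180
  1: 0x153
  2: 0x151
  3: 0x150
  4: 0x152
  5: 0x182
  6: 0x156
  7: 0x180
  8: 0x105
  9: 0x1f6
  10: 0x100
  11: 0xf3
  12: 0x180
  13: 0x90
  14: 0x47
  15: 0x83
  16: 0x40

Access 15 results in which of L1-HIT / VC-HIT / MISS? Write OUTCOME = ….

  [0] addr=0x180 blk=48 s=0: MISS | VC []
  [1] addr=0x153 blk=42 s=2: MISS | VC []
  [2] addr=0x151 blk=42 s=2: L1-HIT | VC []
  [3] addr=0x150 blk=42 s=2: L1-HIT | VC []
  [4] addr=0x152 blk=42 s=2: L1-HIT | VC []
  [5] addr=0x182 blk=48 s=0: L1-HIT | VC []
  [6] addr=0x156 blk=42 s=2: L1-HIT | VC []
  [7] addr=0x180 blk=48 s=0: L1-HIT | VC []
  [8] addr=0x105 blk=32 s=0: MISS | VC [48]
  [9] addr=0x1f6 blk=62 s=6: MISS | VC [48]
  [10] addr=0x100 blk=32 s=0: L1-HIT | VC [48]
  [11] addr=0xf3 blk=30 s=6: MISS | VC [48, 62]
  [12] addr=0x180 blk=48 s=0: VC-HIT | VC [32, 62]
  [13] addr=0x90 blk=18 s=2: MISS | VC [32, 62, 42]
  [14] addr=0x47 blk=8 s=0: MISS | VC [32, 62, 42, 48]
  [15] addr=0x83 blk=16 s=0: MISS | VC [62, 42, 48, 8]
  [16] addr=0x40 blk=8 s=0: VC-HIT | VC [62, 42, 48, 16]

OUTCOME = MISS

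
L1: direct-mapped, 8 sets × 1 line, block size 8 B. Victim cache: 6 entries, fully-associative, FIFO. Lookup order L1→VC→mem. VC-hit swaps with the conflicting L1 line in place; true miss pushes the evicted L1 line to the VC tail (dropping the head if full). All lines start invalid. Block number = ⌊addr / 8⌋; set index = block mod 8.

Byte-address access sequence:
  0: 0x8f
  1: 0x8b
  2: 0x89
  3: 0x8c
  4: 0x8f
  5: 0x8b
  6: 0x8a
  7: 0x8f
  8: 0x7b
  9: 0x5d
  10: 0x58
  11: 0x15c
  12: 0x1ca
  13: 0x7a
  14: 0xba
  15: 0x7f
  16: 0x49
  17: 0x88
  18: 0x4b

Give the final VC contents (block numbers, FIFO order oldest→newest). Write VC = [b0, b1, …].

  [0] addr=0x8f blk=17 s=1: MISS | VC []
  [1] addr=0x8b blk=17 s=1: L1-HIT | VC []
  [2] addr=0x89 blk=17 s=1: L1-HIT | VC []
  [3] addr=0x8c blk=17 s=1: L1-HIT | VC []
  [4] addr=0x8f blk=17 s=1: L1-HIT | VC []
  [5] addr=0x8b blk=17 s=1: L1-HIT | VC []
  [6] addr=0x8a blk=17 s=1: L1-HIT | VC []
  [7] addr=0x8f blk=17 s=1: L1-HIT | VC []
  [8] addr=0x7b blk=15 s=7: MISS | VC []
  [9] addr=0x5d blk=11 s=3: MISS | VC []
  [10] addr=0x58 blk=11 s=3: L1-HIT | VC []
  [11] addr=0x15c blk=43 s=3: MISS | VC [11]
  [12] addr=0x1ca blk=57 s=1: MISS | VC [11, 17]
  [13] addr=0x7a blk=15 s=7: L1-HIT | VC [11, 17]
  [14] addr=0xba blk=23 s=7: MISS | VC [11, 17, 15]
  [15] addr=0x7f blk=15 s=7: VC-HIT | VC [11, 17, 23]
  [16] addr=0x49 blk=9 s=1: MISS | VC [11, 17, 23, 57]
  [17] addr=0x88 blk=17 s=1: VC-HIT | VC [11, 9, 23, 57]
  [18] addr=0x4b blk=9 s=1: VC-HIT | VC [11, 17, 23, 57]

VC = [11, 17, 23, 57]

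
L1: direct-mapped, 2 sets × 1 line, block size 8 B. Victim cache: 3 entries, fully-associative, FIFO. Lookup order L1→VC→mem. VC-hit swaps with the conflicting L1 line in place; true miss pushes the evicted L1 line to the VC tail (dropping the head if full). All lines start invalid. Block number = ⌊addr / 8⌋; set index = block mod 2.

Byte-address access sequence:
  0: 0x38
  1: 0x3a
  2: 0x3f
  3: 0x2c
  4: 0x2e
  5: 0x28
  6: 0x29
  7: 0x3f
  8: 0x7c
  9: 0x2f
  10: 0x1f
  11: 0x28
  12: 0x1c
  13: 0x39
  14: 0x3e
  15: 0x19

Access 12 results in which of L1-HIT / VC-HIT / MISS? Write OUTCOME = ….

  [0] addr=0x38 blk=7 s=1: MISS | VC []
  [1] addr=0x3a blk=7 s=1: L1-HIT | VC []
  [2] addr=0x3f blk=7 s=1: L1-HIT | VC []
  [3] addr=0x2c blk=5 s=1: MISS | VC [7]
  [4] addr=0x2e blk=5 s=1: L1-HIT | VC [7]
  [5] addr=0x28 blk=5 s=1: L1-HIT | VC [7]
  [6] addr=0x29 blk=5 s=1: L1-HIT | VC [7]
  [7] addr=0x3f blk=7 s=1: VC-HIT | VC [5]
  [8] addr=0x7c blk=15 s=1: MISS | VC [5, 7]
  [9] addr=0x2f blk=5 s=1: VC-HIT | VC [15, 7]
  [10] addr=0x1f blk=3 s=1: MISS | VC [15, 7, 5]
  [11] addr=0x28 blk=5 s=1: VC-HIT | VC [15, 7, 3]
  [12] addr=0x1c blk=3 s=1: VC-HIT | VC [15, 7, 5]
  [13] addr=0x39 blk=7 s=1: VC-HIT | VC [15, 3, 5]
  [14] addr=0x3e blk=7 s=1: L1-HIT | VC [15, 3, 5]
  [15] addr=0x19 blk=3 s=1: VC-HIT | VC [15, 7, 5]

OUTCOME = VC-HIT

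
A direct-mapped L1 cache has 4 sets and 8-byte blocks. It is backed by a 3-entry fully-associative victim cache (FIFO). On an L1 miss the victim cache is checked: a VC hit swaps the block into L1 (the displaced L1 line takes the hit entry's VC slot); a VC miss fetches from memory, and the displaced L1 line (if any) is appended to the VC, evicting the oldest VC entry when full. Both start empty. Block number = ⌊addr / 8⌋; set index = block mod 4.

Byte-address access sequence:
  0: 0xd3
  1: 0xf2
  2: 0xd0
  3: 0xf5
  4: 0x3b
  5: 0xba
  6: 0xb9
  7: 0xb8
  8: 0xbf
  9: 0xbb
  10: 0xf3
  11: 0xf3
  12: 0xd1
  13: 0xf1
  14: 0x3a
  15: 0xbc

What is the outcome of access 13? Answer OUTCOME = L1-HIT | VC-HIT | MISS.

#0 0xd3→b26/s2 MISS; vc=[]
#1 0xf2→b30/s2 MISS; vc=[26]
#2 0xd0→b26/s2 VC-HIT; vc=[30]
#3 0xf5→b30/s2 VC-HIT; vc=[26]
#4 0x3b→b7/s3 MISS; vc=[26]
#5 0xba→b23/s3 MISS; vc=[26,7]
#6 0xb9→b23/s3 L1-HIT; vc=[26,7]
#7 0xb8→b23/s3 L1-HIT; vc=[26,7]
#8 0xbf→b23/s3 L1-HIT; vc=[26,7]
#9 0xbb→b23/s3 L1-HIT; vc=[26,7]
#10 0xf3→b30/s2 L1-HIT; vc=[26,7]
#11 0xf3→b30/s2 L1-HIT; vc=[26,7]
#12 0xd1→b26/s2 VC-HIT; vc=[30,7]
#13 0xf1→b30/s2 VC-HIT; vc=[26,7]
#14 0x3a→b7/s3 VC-HIT; vc=[26,23]
#15 0xbc→b23/s3 VC-HIT; vc=[26,7]

OUTCOME = VC-HIT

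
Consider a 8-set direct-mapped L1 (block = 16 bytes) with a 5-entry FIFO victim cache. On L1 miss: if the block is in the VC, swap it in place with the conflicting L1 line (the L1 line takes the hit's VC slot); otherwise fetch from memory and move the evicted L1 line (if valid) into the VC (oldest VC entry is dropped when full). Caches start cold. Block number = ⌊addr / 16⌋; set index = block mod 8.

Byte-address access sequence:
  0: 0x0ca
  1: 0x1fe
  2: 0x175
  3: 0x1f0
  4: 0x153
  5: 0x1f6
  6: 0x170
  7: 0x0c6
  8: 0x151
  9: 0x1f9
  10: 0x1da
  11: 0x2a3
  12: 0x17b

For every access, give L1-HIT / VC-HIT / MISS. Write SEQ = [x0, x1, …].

SEQ = [MISS, MISS, MISS, VC-HIT, MISS, L1-HIT, VC-HIT, L1-HIT, L1-HIT, VC-HIT, MISS, MISS, VC-HIT]

#0 0xca→b12/s4 MISS; vc=[]
#1 0x1fe→b31/s7 MISS; vc=[]
#2 0x175→b23/s7 MISS; vc=[31]
#3 0x1f0→b31/s7 VC-HIT; vc=[23]
#4 0x153→b21/s5 MISS; vc=[23]
#5 0x1f6→b31/s7 L1-HIT; vc=[23]
#6 0x170→b23/s7 VC-HIT; vc=[31]
#7 0xc6→b12/s4 L1-HIT; vc=[31]
#8 0x151→b21/s5 L1-HIT; vc=[31]
#9 0x1f9→b31/s7 VC-HIT; vc=[23]
#10 0x1da→b29/s5 MISS; vc=[23,21]
#11 0x2a3→b42/s2 MISS; vc=[23,21]
#12 0x17b→b23/s7 VC-HIT; vc=[31,21]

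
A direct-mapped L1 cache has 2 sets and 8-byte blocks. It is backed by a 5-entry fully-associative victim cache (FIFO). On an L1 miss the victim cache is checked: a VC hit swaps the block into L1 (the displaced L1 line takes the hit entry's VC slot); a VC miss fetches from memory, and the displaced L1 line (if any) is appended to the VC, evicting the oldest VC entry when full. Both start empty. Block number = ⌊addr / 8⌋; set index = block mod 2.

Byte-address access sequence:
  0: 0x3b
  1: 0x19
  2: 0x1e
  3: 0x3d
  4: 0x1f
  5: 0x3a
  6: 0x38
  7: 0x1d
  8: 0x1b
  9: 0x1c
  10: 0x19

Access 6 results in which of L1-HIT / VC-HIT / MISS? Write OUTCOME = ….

  [0] addr=0x3b blk=7 s=1: MISS | VC []
  [1] addr=0x19 blk=3 s=1: MISS | VC [7]
  [2] addr=0x1e blk=3 s=1: L1-HIT | VC [7]
  [3] addr=0x3d blk=7 s=1: VC-HIT | VC [3]
  [4] addr=0x1f blk=3 s=1: VC-HIT | VC [7]
  [5] addr=0x3a blk=7 s=1: VC-HIT | VC [3]
  [6] addr=0x38 blk=7 s=1: L1-HIT | VC [3]
  [7] addr=0x1d blk=3 s=1: VC-HIT | VC [7]
  [8] addr=0x1b blk=3 s=1: L1-HIT | VC [7]
  [9] addr=0x1c blk=3 s=1: L1-HIT | VC [7]
  [10] addr=0x19 blk=3 s=1: L1-HIT | VC [7]

OUTCOME = L1-HIT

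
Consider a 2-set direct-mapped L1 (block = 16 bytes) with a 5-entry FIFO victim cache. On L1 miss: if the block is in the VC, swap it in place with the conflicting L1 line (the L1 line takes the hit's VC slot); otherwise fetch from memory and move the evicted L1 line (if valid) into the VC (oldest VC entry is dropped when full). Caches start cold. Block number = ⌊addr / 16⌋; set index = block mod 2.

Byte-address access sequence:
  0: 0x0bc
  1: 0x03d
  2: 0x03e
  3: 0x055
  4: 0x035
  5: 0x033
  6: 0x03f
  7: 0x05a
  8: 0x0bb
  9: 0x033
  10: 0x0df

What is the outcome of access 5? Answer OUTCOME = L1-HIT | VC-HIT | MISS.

OUTCOME = L1-HIT

  [0] addr=0xbc blk=11 s=1: MISS | VC []
  [1] addr=0x3d blk=3 s=1: MISS | VC [11]
  [2] addr=0x3e blk=3 s=1: L1-HIT | VC [11]
  [3] addr=0x55 blk=5 s=1: MISS | VC [11, 3]
  [4] addr=0x35 blk=3 s=1: VC-HIT | VC [11, 5]
  [5] addr=0x33 blk=3 s=1: L1-HIT | VC [11, 5]
  [6] addr=0x3f blk=3 s=1: L1-HIT | VC [11, 5]
  [7] addr=0x5a blk=5 s=1: VC-HIT | VC [11, 3]
  [8] addr=0xbb blk=11 s=1: VC-HIT | VC [5, 3]
  [9] addr=0x33 blk=3 s=1: VC-HIT | VC [5, 11]
  [10] addr=0xdf blk=13 s=1: MISS | VC [5, 11, 3]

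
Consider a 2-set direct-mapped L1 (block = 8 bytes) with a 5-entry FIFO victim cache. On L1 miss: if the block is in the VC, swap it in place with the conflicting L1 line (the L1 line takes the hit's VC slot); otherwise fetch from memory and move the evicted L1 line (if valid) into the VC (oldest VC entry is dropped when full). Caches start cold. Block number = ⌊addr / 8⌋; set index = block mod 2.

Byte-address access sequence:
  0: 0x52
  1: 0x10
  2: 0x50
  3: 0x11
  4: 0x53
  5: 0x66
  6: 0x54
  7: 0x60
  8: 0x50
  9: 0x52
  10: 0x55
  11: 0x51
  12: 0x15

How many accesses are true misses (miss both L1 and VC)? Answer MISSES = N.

MISSES = 3

#0 0x52→b10/s0 MISS; vc=[]
#1 0x10→b2/s0 MISS; vc=[10]
#2 0x50→b10/s0 VC-HIT; vc=[2]
#3 0x11→b2/s0 VC-HIT; vc=[10]
#4 0x53→b10/s0 VC-HIT; vc=[2]
#5 0x66→b12/s0 MISS; vc=[2,10]
#6 0x54→b10/s0 VC-HIT; vc=[2,12]
#7 0x60→b12/s0 VC-HIT; vc=[2,10]
#8 0x50→b10/s0 VC-HIT; vc=[2,12]
#9 0x52→b10/s0 L1-HIT; vc=[2,12]
#10 0x55→b10/s0 L1-HIT; vc=[2,12]
#11 0x51→b10/s0 L1-HIT; vc=[2,12]
#12 0x15→b2/s0 VC-HIT; vc=[10,12]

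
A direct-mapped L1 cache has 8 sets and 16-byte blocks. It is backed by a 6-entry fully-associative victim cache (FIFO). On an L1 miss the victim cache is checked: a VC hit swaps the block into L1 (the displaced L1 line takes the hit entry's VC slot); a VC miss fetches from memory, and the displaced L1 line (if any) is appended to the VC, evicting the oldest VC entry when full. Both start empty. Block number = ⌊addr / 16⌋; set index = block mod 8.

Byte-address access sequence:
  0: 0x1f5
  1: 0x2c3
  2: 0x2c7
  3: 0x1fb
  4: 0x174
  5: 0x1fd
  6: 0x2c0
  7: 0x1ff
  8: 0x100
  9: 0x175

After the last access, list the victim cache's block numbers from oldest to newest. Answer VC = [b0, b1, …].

  [0] addr=0x1f5 blk=31 s=7: MISS | VC []
  [1] addr=0x2c3 blk=44 s=4: MISS | VC []
  [2] addr=0x2c7 blk=44 s=4: L1-HIT | VC []
  [3] addr=0x1fb blk=31 s=7: L1-HIT | VC []
  [4] addr=0x174 blk=23 s=7: MISS | VC [31]
  [5] addr=0x1fd blk=31 s=7: VC-HIT | VC [23]
  [6] addr=0x2c0 blk=44 s=4: L1-HIT | VC [23]
  [7] addr=0x1ff blk=31 s=7: L1-HIT | VC [23]
  [8] addr=0x100 blk=16 s=0: MISS | VC [23]
  [9] addr=0x175 blk=23 s=7: VC-HIT | VC [31]

VC = [31]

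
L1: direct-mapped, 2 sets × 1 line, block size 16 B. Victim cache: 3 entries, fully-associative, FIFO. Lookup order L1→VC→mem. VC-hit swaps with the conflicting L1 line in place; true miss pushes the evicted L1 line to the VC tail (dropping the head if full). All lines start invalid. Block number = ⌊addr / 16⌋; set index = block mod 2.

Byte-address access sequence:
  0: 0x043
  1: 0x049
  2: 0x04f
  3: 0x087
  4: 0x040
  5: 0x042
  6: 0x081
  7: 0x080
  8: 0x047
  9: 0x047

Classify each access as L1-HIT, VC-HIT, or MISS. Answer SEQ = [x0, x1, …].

SEQ = [MISS, L1-HIT, L1-HIT, MISS, VC-HIT, L1-HIT, VC-HIT, L1-HIT, VC-HIT, L1-HIT]

0: 0x43 (blk 4, set 0) → MISS  vc=[]
1: 0x49 (blk 4, set 0) → L1-HIT  vc=[]
2: 0x4f (blk 4, set 0) → L1-HIT  vc=[]
3: 0x87 (blk 8, set 0) → MISS  vc=[4]
4: 0x40 (blk 4, set 0) → VC-HIT  vc=[8]
5: 0x42 (blk 4, set 0) → L1-HIT  vc=[8]
6: 0x81 (blk 8, set 0) → VC-HIT  vc=[4]
7: 0x80 (blk 8, set 0) → L1-HIT  vc=[4]
8: 0x47 (blk 4, set 0) → VC-HIT  vc=[8]
9: 0x47 (blk 4, set 0) → L1-HIT  vc=[8]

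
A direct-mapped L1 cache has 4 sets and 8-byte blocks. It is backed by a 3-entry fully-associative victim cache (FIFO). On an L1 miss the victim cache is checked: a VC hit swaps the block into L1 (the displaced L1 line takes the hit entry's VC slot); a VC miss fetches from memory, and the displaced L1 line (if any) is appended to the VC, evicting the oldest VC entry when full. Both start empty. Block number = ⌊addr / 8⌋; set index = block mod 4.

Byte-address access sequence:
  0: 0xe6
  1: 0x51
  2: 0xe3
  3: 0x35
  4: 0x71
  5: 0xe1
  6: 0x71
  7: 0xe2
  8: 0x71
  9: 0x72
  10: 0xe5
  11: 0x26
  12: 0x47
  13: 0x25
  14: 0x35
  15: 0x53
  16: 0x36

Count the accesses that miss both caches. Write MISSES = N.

MISSES = 7

#0 0xe6→b28/s0 MISS; vc=[]
#1 0x51→b10/s2 MISS; vc=[]
#2 0xe3→b28/s0 L1-HIT; vc=[]
#3 0x35→b6/s2 MISS; vc=[10]
#4 0x71→b14/s2 MISS; vc=[10,6]
#5 0xe1→b28/s0 L1-HIT; vc=[10,6]
#6 0x71→b14/s2 L1-HIT; vc=[10,6]
#7 0xe2→b28/s0 L1-HIT; vc=[10,6]
#8 0x71→b14/s2 L1-HIT; vc=[10,6]
#9 0x72→b14/s2 L1-HIT; vc=[10,6]
#10 0xe5→b28/s0 L1-HIT; vc=[10,6]
#11 0x26→b4/s0 MISS; vc=[10,6,28]
#12 0x47→b8/s0 MISS; vc=[6,28,4]
#13 0x25→b4/s0 VC-HIT; vc=[6,28,8]
#14 0x35→b6/s2 VC-HIT; vc=[14,28,8]
#15 0x53→b10/s2 MISS; vc=[28,8,6]
#16 0x36→b6/s2 VC-HIT; vc=[28,8,10]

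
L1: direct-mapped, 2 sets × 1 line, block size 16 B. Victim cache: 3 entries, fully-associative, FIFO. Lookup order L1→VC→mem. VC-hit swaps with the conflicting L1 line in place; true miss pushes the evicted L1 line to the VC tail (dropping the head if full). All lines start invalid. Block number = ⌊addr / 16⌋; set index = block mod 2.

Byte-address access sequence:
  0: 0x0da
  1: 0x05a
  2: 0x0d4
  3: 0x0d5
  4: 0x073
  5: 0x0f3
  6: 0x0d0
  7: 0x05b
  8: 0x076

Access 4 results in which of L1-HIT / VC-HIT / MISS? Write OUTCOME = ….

0: 0xda (blk 13, set 1) → MISS  vc=[]
1: 0x5a (blk 5, set 1) → MISS  vc=[13]
2: 0xd4 (blk 13, set 1) → VC-HIT  vc=[5]
3: 0xd5 (blk 13, set 1) → L1-HIT  vc=[5]
4: 0x73 (blk 7, set 1) → MISS  vc=[5, 13]
5: 0xf3 (blk 15, set 1) → MISS  vc=[5, 13, 7]
6: 0xd0 (blk 13, set 1) → VC-HIT  vc=[5, 15, 7]
7: 0x5b (blk 5, set 1) → VC-HIT  vc=[13, 15, 7]
8: 0x76 (blk 7, set 1) → VC-HIT  vc=[13, 15, 5]

OUTCOME = MISS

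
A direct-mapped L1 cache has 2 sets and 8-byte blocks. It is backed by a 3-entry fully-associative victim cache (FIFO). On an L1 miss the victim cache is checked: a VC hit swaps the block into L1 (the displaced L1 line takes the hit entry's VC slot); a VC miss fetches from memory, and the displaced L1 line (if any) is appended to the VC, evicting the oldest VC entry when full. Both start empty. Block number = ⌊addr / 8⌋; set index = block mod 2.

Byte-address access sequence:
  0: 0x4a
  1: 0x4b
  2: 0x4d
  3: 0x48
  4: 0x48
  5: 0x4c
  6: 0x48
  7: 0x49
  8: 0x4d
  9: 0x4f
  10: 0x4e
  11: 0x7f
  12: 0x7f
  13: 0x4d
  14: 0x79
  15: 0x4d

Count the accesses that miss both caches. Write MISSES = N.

MISSES = 2

0: 0x4a (blk 9, set 1) → MISS  vc=[]
1: 0x4b (blk 9, set 1) → L1-HIT  vc=[]
2: 0x4d (blk 9, set 1) → L1-HIT  vc=[]
3: 0x48 (blk 9, set 1) → L1-HIT  vc=[]
4: 0x48 (blk 9, set 1) → L1-HIT  vc=[]
5: 0x4c (blk 9, set 1) → L1-HIT  vc=[]
6: 0x48 (blk 9, set 1) → L1-HIT  vc=[]
7: 0x49 (blk 9, set 1) → L1-HIT  vc=[]
8: 0x4d (blk 9, set 1) → L1-HIT  vc=[]
9: 0x4f (blk 9, set 1) → L1-HIT  vc=[]
10: 0x4e (blk 9, set 1) → L1-HIT  vc=[]
11: 0x7f (blk 15, set 1) → MISS  vc=[9]
12: 0x7f (blk 15, set 1) → L1-HIT  vc=[9]
13: 0x4d (blk 9, set 1) → VC-HIT  vc=[15]
14: 0x79 (blk 15, set 1) → VC-HIT  vc=[9]
15: 0x4d (blk 9, set 1) → VC-HIT  vc=[15]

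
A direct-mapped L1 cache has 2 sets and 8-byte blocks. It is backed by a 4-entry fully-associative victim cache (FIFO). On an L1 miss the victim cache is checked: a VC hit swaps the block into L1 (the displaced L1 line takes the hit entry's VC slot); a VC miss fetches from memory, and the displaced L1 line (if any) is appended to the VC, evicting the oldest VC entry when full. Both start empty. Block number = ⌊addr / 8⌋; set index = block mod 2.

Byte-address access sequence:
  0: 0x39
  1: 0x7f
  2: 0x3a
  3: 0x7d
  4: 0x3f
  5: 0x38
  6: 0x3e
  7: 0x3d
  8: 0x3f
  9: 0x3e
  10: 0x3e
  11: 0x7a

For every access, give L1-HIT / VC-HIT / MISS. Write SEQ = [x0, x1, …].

#0 0x39→b7/s1 MISS; vc=[]
#1 0x7f→b15/s1 MISS; vc=[7]
#2 0x3a→b7/s1 VC-HIT; vc=[15]
#3 0x7d→b15/s1 VC-HIT; vc=[7]
#4 0x3f→b7/s1 VC-HIT; vc=[15]
#5 0x38→b7/s1 L1-HIT; vc=[15]
#6 0x3e→b7/s1 L1-HIT; vc=[15]
#7 0x3d→b7/s1 L1-HIT; vc=[15]
#8 0x3f→b7/s1 L1-HIT; vc=[15]
#9 0x3e→b7/s1 L1-HIT; vc=[15]
#10 0x3e→b7/s1 L1-HIT; vc=[15]
#11 0x7a→b15/s1 VC-HIT; vc=[7]

SEQ = [MISS, MISS, VC-HIT, VC-HIT, VC-HIT, L1-HIT, L1-HIT, L1-HIT, L1-HIT, L1-HIT, L1-HIT, VC-HIT]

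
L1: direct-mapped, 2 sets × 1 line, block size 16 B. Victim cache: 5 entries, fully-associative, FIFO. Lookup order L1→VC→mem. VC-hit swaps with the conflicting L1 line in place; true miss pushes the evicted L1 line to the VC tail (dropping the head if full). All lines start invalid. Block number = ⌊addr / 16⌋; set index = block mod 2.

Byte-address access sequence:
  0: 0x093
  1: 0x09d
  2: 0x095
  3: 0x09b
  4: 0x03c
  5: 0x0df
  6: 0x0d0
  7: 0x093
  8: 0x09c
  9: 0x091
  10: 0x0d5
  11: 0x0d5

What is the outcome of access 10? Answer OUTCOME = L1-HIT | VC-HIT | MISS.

OUTCOME = VC-HIT

#0 0x93→b9/s1 MISS; vc=[]
#1 0x9d→b9/s1 L1-HIT; vc=[]
#2 0x95→b9/s1 L1-HIT; vc=[]
#3 0x9b→b9/s1 L1-HIT; vc=[]
#4 0x3c→b3/s1 MISS; vc=[9]
#5 0xdf→b13/s1 MISS; vc=[9,3]
#6 0xd0→b13/s1 L1-HIT; vc=[9,3]
#7 0x93→b9/s1 VC-HIT; vc=[13,3]
#8 0x9c→b9/s1 L1-HIT; vc=[13,3]
#9 0x91→b9/s1 L1-HIT; vc=[13,3]
#10 0xd5→b13/s1 VC-HIT; vc=[9,3]
#11 0xd5→b13/s1 L1-HIT; vc=[9,3]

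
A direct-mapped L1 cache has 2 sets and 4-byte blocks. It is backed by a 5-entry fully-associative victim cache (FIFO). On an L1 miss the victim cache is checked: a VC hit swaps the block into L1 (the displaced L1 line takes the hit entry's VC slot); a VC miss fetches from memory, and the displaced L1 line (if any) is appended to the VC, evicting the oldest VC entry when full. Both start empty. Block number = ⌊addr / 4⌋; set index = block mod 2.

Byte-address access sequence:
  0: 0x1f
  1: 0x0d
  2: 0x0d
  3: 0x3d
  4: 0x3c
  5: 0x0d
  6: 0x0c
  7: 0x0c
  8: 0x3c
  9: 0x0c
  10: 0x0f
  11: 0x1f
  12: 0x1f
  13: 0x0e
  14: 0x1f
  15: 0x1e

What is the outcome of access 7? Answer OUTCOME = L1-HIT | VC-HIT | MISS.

#0 0x1f→b7/s1 MISS; vc=[]
#1 0xd→b3/s1 MISS; vc=[7]
#2 0xd→b3/s1 L1-HIT; vc=[7]
#3 0x3d→b15/s1 MISS; vc=[7,3]
#4 0x3c→b15/s1 L1-HIT; vc=[7,3]
#5 0xd→b3/s1 VC-HIT; vc=[7,15]
#6 0xc→b3/s1 L1-HIT; vc=[7,15]
#7 0xc→b3/s1 L1-HIT; vc=[7,15]
#8 0x3c→b15/s1 VC-HIT; vc=[7,3]
#9 0xc→b3/s1 VC-HIT; vc=[7,15]
#10 0xf→b3/s1 L1-HIT; vc=[7,15]
#11 0x1f→b7/s1 VC-HIT; vc=[3,15]
#12 0x1f→b7/s1 L1-HIT; vc=[3,15]
#13 0xe→b3/s1 VC-HIT; vc=[7,15]
#14 0x1f→b7/s1 VC-HIT; vc=[3,15]
#15 0x1e→b7/s1 L1-HIT; vc=[3,15]

OUTCOME = L1-HIT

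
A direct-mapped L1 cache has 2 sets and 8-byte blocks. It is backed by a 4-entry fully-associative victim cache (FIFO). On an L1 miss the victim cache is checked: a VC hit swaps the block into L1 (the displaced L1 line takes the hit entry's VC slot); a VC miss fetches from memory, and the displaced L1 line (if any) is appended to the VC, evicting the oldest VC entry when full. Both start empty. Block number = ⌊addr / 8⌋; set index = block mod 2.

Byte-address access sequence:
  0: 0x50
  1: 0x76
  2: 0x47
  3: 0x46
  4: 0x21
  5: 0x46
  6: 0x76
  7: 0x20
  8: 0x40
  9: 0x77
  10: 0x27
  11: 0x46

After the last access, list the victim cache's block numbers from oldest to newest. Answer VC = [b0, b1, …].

VC = [10, 14, 4]

#0 0x50→b10/s0 MISS; vc=[]
#1 0x76→b14/s0 MISS; vc=[10]
#2 0x47→b8/s0 MISS; vc=[10,14]
#3 0x46→b8/s0 L1-HIT; vc=[10,14]
#4 0x21→b4/s0 MISS; vc=[10,14,8]
#5 0x46→b8/s0 VC-HIT; vc=[10,14,4]
#6 0x76→b14/s0 VC-HIT; vc=[10,8,4]
#7 0x20→b4/s0 VC-HIT; vc=[10,8,14]
#8 0x40→b8/s0 VC-HIT; vc=[10,4,14]
#9 0x77→b14/s0 VC-HIT; vc=[10,4,8]
#10 0x27→b4/s0 VC-HIT; vc=[10,14,8]
#11 0x46→b8/s0 VC-HIT; vc=[10,14,4]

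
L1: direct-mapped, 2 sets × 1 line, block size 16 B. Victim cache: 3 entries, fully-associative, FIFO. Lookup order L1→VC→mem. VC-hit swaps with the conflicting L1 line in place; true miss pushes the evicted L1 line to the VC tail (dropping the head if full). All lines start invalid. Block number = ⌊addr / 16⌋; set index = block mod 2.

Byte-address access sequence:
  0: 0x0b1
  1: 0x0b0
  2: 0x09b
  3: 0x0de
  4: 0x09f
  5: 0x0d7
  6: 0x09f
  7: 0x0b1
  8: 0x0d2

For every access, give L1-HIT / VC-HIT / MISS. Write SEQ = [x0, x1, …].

#0 0xb1→b11/s1 MISS; vc=[]
#1 0xb0→b11/s1 L1-HIT; vc=[]
#2 0x9b→b9/s1 MISS; vc=[11]
#3 0xde→b13/s1 MISS; vc=[11,9]
#4 0x9f→b9/s1 VC-HIT; vc=[11,13]
#5 0xd7→b13/s1 VC-HIT; vc=[11,9]
#6 0x9f→b9/s1 VC-HIT; vc=[11,13]
#7 0xb1→b11/s1 VC-HIT; vc=[9,13]
#8 0xd2→b13/s1 VC-HIT; vc=[9,11]

SEQ = [MISS, L1-HIT, MISS, MISS, VC-HIT, VC-HIT, VC-HIT, VC-HIT, VC-HIT]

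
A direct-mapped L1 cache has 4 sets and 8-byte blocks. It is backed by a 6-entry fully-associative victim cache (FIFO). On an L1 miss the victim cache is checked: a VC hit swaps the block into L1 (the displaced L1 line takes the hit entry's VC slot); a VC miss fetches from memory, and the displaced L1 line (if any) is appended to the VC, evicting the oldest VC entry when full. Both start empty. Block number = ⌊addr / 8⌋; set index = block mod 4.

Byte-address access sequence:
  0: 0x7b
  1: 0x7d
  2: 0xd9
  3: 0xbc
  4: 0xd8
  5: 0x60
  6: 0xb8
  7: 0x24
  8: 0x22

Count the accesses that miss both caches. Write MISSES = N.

  [0] addr=0x7b blk=15 s=3: MISS | VC []
  [1] addr=0x7d blk=15 s=3: L1-HIT | VC []
  [2] addr=0xd9 blk=27 s=3: MISS | VC [15]
  [3] addr=0xbc blk=23 s=3: MISS | VC [15, 27]
  [4] addr=0xd8 blk=27 s=3: VC-HIT | VC [15, 23]
  [5] addr=0x60 blk=12 s=0: MISS | VC [15, 23]
  [6] addr=0xb8 blk=23 s=3: VC-HIT | VC [15, 27]
  [7] addr=0x24 blk=4 s=0: MISS | VC [15, 27, 12]
  [8] addr=0x22 blk=4 s=0: L1-HIT | VC [15, 27, 12]

MISSES = 5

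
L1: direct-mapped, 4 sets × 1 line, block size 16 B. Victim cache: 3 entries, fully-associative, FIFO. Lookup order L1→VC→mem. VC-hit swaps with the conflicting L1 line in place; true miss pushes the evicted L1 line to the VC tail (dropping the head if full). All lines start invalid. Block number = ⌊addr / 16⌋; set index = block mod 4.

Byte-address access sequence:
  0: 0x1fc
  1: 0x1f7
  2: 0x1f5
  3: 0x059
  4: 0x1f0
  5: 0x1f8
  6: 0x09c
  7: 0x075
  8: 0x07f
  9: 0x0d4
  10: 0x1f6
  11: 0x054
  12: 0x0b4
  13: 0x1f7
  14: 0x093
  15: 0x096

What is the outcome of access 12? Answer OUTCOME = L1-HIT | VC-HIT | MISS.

OUTCOME = MISS

0: 0x1fc (blk 31, set 3) → MISS  vc=[]
1: 0x1f7 (blk 31, set 3) → L1-HIT  vc=[]
2: 0x1f5 (blk 31, set 3) → L1-HIT  vc=[]
3: 0x59 (blk 5, set 1) → MISS  vc=[]
4: 0x1f0 (blk 31, set 3) → L1-HIT  vc=[]
5: 0x1f8 (blk 31, set 3) → L1-HIT  vc=[]
6: 0x9c (blk 9, set 1) → MISS  vc=[5]
7: 0x75 (blk 7, set 3) → MISS  vc=[5, 31]
8: 0x7f (blk 7, set 3) → L1-HIT  vc=[5, 31]
9: 0xd4 (blk 13, set 1) → MISS  vc=[5, 31, 9]
10: 0x1f6 (blk 31, set 3) → VC-HIT  vc=[5, 7, 9]
11: 0x54 (blk 5, set 1) → VC-HIT  vc=[13, 7, 9]
12: 0xb4 (blk 11, set 3) → MISS  vc=[7, 9, 31]
13: 0x1f7 (blk 31, set 3) → VC-HIT  vc=[7, 9, 11]
14: 0x93 (blk 9, set 1) → VC-HIT  vc=[7, 5, 11]
15: 0x96 (blk 9, set 1) → L1-HIT  vc=[7, 5, 11]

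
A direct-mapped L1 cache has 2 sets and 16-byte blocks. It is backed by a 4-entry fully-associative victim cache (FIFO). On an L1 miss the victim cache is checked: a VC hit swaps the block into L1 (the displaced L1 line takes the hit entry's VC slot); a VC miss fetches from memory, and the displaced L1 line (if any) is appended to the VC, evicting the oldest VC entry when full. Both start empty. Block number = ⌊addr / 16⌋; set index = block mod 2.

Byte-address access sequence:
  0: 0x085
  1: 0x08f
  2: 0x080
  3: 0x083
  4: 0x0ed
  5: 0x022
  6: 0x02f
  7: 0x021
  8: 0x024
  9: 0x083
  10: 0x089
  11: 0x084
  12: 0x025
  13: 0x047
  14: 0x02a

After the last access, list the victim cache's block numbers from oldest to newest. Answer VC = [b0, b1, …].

VC = [8, 14, 4]

#0 0x85→b8/s0 MISS; vc=[]
#1 0x8f→b8/s0 L1-HIT; vc=[]
#2 0x80→b8/s0 L1-HIT; vc=[]
#3 0x83→b8/s0 L1-HIT; vc=[]
#4 0xed→b14/s0 MISS; vc=[8]
#5 0x22→b2/s0 MISS; vc=[8,14]
#6 0x2f→b2/s0 L1-HIT; vc=[8,14]
#7 0x21→b2/s0 L1-HIT; vc=[8,14]
#8 0x24→b2/s0 L1-HIT; vc=[8,14]
#9 0x83→b8/s0 VC-HIT; vc=[2,14]
#10 0x89→b8/s0 L1-HIT; vc=[2,14]
#11 0x84→b8/s0 L1-HIT; vc=[2,14]
#12 0x25→b2/s0 VC-HIT; vc=[8,14]
#13 0x47→b4/s0 MISS; vc=[8,14,2]
#14 0x2a→b2/s0 VC-HIT; vc=[8,14,4]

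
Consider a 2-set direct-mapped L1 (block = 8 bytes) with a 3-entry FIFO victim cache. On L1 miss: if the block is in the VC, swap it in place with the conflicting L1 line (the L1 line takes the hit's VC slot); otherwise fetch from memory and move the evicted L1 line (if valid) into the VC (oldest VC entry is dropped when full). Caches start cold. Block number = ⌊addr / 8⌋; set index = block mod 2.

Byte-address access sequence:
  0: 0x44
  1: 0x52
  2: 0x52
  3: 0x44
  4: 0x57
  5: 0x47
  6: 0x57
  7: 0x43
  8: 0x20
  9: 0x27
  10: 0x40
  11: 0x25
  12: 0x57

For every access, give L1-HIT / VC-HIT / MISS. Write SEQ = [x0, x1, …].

#0 0x44→b8/s0 MISS; vc=[]
#1 0x52→b10/s0 MISS; vc=[8]
#2 0x52→b10/s0 L1-HIT; vc=[8]
#3 0x44→b8/s0 VC-HIT; vc=[10]
#4 0x57→b10/s0 VC-HIT; vc=[8]
#5 0x47→b8/s0 VC-HIT; vc=[10]
#6 0x57→b10/s0 VC-HIT; vc=[8]
#7 0x43→b8/s0 VC-HIT; vc=[10]
#8 0x20→b4/s0 MISS; vc=[10,8]
#9 0x27→b4/s0 L1-HIT; vc=[10,8]
#10 0x40→b8/s0 VC-HIT; vc=[10,4]
#11 0x25→b4/s0 VC-HIT; vc=[10,8]
#12 0x57→b10/s0 VC-HIT; vc=[4,8]

SEQ = [MISS, MISS, L1-HIT, VC-HIT, VC-HIT, VC-HIT, VC-HIT, VC-HIT, MISS, L1-HIT, VC-HIT, VC-HIT, VC-HIT]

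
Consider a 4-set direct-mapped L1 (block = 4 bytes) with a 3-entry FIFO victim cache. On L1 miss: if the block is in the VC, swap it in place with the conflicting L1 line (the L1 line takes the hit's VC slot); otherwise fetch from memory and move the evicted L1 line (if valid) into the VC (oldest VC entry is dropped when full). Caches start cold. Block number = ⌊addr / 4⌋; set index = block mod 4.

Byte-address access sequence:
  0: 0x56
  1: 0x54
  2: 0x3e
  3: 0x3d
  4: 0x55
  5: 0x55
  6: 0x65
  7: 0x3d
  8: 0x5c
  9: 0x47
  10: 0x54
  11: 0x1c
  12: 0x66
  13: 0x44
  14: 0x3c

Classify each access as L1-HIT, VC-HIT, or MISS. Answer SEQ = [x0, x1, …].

#0 0x56→b21/s1 MISS; vc=[]
#1 0x54→b21/s1 L1-HIT; vc=[]
#2 0x3e→b15/s3 MISS; vc=[]
#3 0x3d→b15/s3 L1-HIT; vc=[]
#4 0x55→b21/s1 L1-HIT; vc=[]
#5 0x55→b21/s1 L1-HIT; vc=[]
#6 0x65→b25/s1 MISS; vc=[21]
#7 0x3d→b15/s3 L1-HIT; vc=[21]
#8 0x5c→b23/s3 MISS; vc=[21,15]
#9 0x47→b17/s1 MISS; vc=[21,15,25]
#10 0x54→b21/s1 VC-HIT; vc=[17,15,25]
#11 0x1c→b7/s3 MISS; vc=[15,25,23]
#12 0x66→b25/s1 VC-HIT; vc=[15,21,23]
#13 0x44→b17/s1 MISS; vc=[21,23,25]
#14 0x3c→b15/s3 MISS; vc=[23,25,7]

SEQ = [MISS, L1-HIT, MISS, L1-HIT, L1-HIT, L1-HIT, MISS, L1-HIT, MISS, MISS, VC-HIT, MISS, VC-HIT, MISS, MISS]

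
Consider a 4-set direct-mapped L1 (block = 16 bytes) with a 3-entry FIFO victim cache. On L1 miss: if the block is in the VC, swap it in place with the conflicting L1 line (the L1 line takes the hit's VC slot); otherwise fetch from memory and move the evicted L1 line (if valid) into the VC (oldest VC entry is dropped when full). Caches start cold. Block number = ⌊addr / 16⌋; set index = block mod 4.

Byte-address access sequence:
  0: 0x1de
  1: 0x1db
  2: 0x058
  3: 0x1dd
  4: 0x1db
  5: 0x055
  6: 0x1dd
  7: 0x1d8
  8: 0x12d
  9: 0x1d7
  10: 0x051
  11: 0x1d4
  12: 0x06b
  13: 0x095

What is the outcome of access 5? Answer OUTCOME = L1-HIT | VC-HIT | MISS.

0: 0x1de (blk 29, set 1) → MISS  vc=[]
1: 0x1db (blk 29, set 1) → L1-HIT  vc=[]
2: 0x58 (blk 5, set 1) → MISS  vc=[29]
3: 0x1dd (blk 29, set 1) → VC-HIT  vc=[5]
4: 0x1db (blk 29, set 1) → L1-HIT  vc=[5]
5: 0x55 (blk 5, set 1) → VC-HIT  vc=[29]
6: 0x1dd (blk 29, set 1) → VC-HIT  vc=[5]
7: 0x1d8 (blk 29, set 1) → L1-HIT  vc=[5]
8: 0x12d (blk 18, set 2) → MISS  vc=[5]
9: 0x1d7 (blk 29, set 1) → L1-HIT  vc=[5]
10: 0x51 (blk 5, set 1) → VC-HIT  vc=[29]
11: 0x1d4 (blk 29, set 1) → VC-HIT  vc=[5]
12: 0x6b (blk 6, set 2) → MISS  vc=[5, 18]
13: 0x95 (blk 9, set 1) → MISS  vc=[5, 18, 29]

OUTCOME = VC-HIT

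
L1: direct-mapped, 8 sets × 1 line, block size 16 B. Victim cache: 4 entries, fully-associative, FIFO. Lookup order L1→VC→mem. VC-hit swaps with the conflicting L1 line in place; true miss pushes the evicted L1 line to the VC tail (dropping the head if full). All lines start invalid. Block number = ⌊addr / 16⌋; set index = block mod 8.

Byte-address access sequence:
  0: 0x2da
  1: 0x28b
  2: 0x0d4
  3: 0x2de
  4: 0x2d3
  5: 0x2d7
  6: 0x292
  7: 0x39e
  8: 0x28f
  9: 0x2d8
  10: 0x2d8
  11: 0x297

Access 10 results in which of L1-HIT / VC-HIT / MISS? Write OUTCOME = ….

0: 0x2da (blk 45, set 5) → MISS  vc=[]
1: 0x28b (blk 40, set 0) → MISS  vc=[]
2: 0xd4 (blk 13, set 5) → MISS  vc=[45]
3: 0x2de (blk 45, set 5) → VC-HIT  vc=[13]
4: 0x2d3 (blk 45, set 5) → L1-HIT  vc=[13]
5: 0x2d7 (blk 45, set 5) → L1-HIT  vc=[13]
6: 0x292 (blk 41, set 1) → MISS  vc=[13]
7: 0x39e (blk 57, set 1) → MISS  vc=[13, 41]
8: 0x28f (blk 40, set 0) → L1-HIT  vc=[13, 41]
9: 0x2d8 (blk 45, set 5) → L1-HIT  vc=[13, 41]
10: 0x2d8 (blk 45, set 5) → L1-HIT  vc=[13, 41]
11: 0x297 (blk 41, set 1) → VC-HIT  vc=[13, 57]

OUTCOME = L1-HIT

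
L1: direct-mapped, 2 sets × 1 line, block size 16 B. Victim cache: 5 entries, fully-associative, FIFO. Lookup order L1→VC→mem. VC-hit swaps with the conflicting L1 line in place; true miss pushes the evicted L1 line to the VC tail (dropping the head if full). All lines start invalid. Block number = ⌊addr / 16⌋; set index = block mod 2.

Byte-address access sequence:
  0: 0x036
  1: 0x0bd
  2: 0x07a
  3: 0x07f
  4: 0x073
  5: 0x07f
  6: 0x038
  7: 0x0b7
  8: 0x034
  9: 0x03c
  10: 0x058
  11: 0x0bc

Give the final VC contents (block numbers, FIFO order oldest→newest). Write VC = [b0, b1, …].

0: 0x36 (blk 3, set 1) → MISS  vc=[]
1: 0xbd (blk 11, set 1) → MISS  vc=[3]
2: 0x7a (blk 7, set 1) → MISS  vc=[3, 11]
3: 0x7f (blk 7, set 1) → L1-HIT  vc=[3, 11]
4: 0x73 (blk 7, set 1) → L1-HIT  vc=[3, 11]
5: 0x7f (blk 7, set 1) → L1-HIT  vc=[3, 11]
6: 0x38 (blk 3, set 1) → VC-HIT  vc=[7, 11]
7: 0xb7 (blk 11, set 1) → VC-HIT  vc=[7, 3]
8: 0x34 (blk 3, set 1) → VC-HIT  vc=[7, 11]
9: 0x3c (blk 3, set 1) → L1-HIT  vc=[7, 11]
10: 0x58 (blk 5, set 1) → MISS  vc=[7, 11, 3]
11: 0xbc (blk 11, set 1) → VC-HIT  vc=[7, 5, 3]

VC = [7, 5, 3]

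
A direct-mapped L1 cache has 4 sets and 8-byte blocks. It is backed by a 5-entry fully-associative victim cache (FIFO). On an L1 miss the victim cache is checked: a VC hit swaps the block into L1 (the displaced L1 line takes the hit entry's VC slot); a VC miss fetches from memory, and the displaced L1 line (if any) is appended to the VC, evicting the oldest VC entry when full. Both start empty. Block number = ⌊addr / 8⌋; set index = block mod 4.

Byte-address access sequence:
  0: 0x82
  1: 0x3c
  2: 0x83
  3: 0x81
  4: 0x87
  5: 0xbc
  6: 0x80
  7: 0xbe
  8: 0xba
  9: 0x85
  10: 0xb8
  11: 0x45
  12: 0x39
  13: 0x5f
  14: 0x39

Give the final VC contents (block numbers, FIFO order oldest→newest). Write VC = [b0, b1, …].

VC = [23, 16, 11]

0: 0x82 (blk 16, set 0) → MISS  vc=[]
1: 0x3c (blk 7, set 3) → MISS  vc=[]
2: 0x83 (blk 16, set 0) → L1-HIT  vc=[]
3: 0x81 (blk 16, set 0) → L1-HIT  vc=[]
4: 0x87 (blk 16, set 0) → L1-HIT  vc=[]
5: 0xbc (blk 23, set 3) → MISS  vc=[7]
6: 0x80 (blk 16, set 0) → L1-HIT  vc=[7]
7: 0xbe (blk 23, set 3) → L1-HIT  vc=[7]
8: 0xba (blk 23, set 3) → L1-HIT  vc=[7]
9: 0x85 (blk 16, set 0) → L1-HIT  vc=[7]
10: 0xb8 (blk 23, set 3) → L1-HIT  vc=[7]
11: 0x45 (blk 8, set 0) → MISS  vc=[7, 16]
12: 0x39 (blk 7, set 3) → VC-HIT  vc=[23, 16]
13: 0x5f (blk 11, set 3) → MISS  vc=[23, 16, 7]
14: 0x39 (blk 7, set 3) → VC-HIT  vc=[23, 16, 11]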